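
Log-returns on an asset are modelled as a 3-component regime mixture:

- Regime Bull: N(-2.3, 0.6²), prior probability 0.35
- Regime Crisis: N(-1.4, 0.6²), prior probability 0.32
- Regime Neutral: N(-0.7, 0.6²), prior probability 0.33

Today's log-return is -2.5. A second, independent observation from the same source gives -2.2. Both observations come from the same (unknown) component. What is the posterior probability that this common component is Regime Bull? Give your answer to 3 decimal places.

0.930

Apply Bayes' rule: the posterior for each component is proportional to its prior times its likelihood at x.
Since both observations come from the same component, the likelihood for component k is f_k(x₁)·f_k(x₂).
  L_Bull = [0.628972] × [0.655733] = 0.412438
  L_Crisis = [0.123852] × [0.27335] = 0.0338549
  L_Neutral = [0.00738641] × [0.0292138] = 0.000215785
Multiply by the mixture weights:
  P(Z=Bull)·L_Bull = 0.35 × 0.412438 = 0.144353
  P(Z=Crisis)·L_Crisis = 0.32 × 0.0338549 = 0.0108336
  P(Z=Neutral)·L_Neutral = 0.33 × 0.000215785 = 7.12092e-05
Marginal: 0.144353 + 0.0108336 + 7.12092e-05 = 0.155258
P(Regime Bull | data) ≈ 0.930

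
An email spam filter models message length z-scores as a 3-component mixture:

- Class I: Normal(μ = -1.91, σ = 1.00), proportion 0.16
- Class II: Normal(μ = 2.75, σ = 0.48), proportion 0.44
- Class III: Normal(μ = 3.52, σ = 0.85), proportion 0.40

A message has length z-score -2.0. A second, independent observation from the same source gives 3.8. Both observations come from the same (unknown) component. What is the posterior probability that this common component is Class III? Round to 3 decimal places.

P(component k | x) = P(Z=k)·f_k(x) / marginal(x), where marginal(x) = Σ_j P(Z=j)·f_j(x).
Since both observations come from the same component, the likelihood for component k is f_k(x₁)·f_k(x₂).
  p_I = [(1/(1.00·√(2π)))·exp(−(-2.0−-1.91)²/(2·1.00²)) = 0.398942·exp(-0.00405) = 0.39733] × [3.3191e-08] = 1.31878e-08
  p_II = [(1/(0.48·√(2π)))·exp(−(-2.0−2.75)²/(2·0.48²)) = 0.831130·exp(-48.96376) = 4.51834e-22] × [0.0759601] = 3.43213e-23
  p_III = [(1/(0.85·√(2π)))·exp(−(-2.0−3.52)²/(2·0.85²)) = 0.469344·exp(-21.08678) = 3.26301e-10] × [0.444558] = 1.45059e-10
Unnormalised posteriors:
  P(Z=I)·p_I = 0.16 × 1.31878e-08 = 2.11004e-09
  P(Z=II)·p_II = 0.44 × 3.43213e-23 = 1.51014e-23
  P(Z=III)·p_III = 0.40 × 1.45059e-10 = 5.80238e-11
Denominator: 2.11004e-09 + 1.51014e-23 + 5.80238e-11 = 2.16806e-09
So the posterior for Class III is 5.80238e-11 / 2.16806e-09 ≈ 0.027.

0.027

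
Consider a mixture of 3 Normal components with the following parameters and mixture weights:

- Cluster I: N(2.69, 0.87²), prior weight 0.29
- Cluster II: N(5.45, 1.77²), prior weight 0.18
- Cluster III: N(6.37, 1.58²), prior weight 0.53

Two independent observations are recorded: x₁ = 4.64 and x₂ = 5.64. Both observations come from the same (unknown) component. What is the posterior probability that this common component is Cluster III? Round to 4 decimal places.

0.6703

By Bayes' theorem, P(k | x) = w_k f_k(x) / Σ_j w_j f_j(x).
Since both observations come from the same component, the likelihood for component k is f_k(x₁)·f_k(x₂).
  L_I = [(1/(0.87·√(2π)))·exp(−(4.64−2.69)²/(2·0.87²)) = 0.458554·exp(-2.51189) = 0.0371955] × [0.00146126] = 5.43524e-05
  L_II = [(1/(1.77·√(2π)))·exp(−(4.64−5.45)²/(2·1.77²)) = 0.225391·exp(-0.10471) = 0.202984] × [0.224096] = 0.0454879
  L_III = [(1/(1.58·√(2π)))·exp(−(4.64−6.37)²/(2·1.58²)) = 0.252495·exp(-0.59944) = 0.138649] × [0.226934] = 0.0314642
Prior × likelihood for each component:
  w_I·L_I = 0.29 × 5.43524e-05 = 1.57622e-05
  w_II·L_II = 0.18 × 0.0454879 = 0.00818782
  w_III·L_III = 0.53 × 0.0314642 = 0.016676
Evidence: 1.57622e-05 + 0.00818782 + 0.016676 = 0.0248796
So the posterior for Cluster III is 0.016676 / 0.0248796 ≈ 0.6703.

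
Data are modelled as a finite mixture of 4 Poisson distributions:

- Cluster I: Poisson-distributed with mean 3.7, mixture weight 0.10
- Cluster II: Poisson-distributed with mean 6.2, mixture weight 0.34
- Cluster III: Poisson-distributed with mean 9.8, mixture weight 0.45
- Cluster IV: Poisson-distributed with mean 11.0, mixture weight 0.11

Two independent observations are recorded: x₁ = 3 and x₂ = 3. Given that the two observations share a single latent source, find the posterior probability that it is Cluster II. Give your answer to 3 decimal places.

The responsibility of component k is π_k f_k(x) divided by Σ_j π_j f_j(x).
Since both observations come from the same component, the likelihood for component k is f_k(x₁)·f_k(x₂).
  f_I = [0.20872] × [0.20872] = 0.0435641
  f_II = [0.0806117] × [0.0806117] = 0.00649824
  f_III = [0.00869843] × [0.00869843] = 7.56627e-05
  f_IV = [0.00370499] × [0.00370499] = 1.3727e-05
Unnormalised posteriors:
  π_I·f_I = 0.10 × 0.0435641 = 0.00435641
  π_II·f_II = 0.34 × 0.00649824 = 0.0022094
  π_III·f_III = 0.45 × 7.56627e-05 = 3.40482e-05
  π_IV·f_IV = 0.11 × 1.3727e-05 = 1.50997e-06
Normaliser: 0.00435641 + 0.0022094 + 3.40482e-05 + 1.50997e-06 = 0.00660137
So the posterior for Cluster II is 0.0022094 / 0.00660137 ≈ 0.335.

0.335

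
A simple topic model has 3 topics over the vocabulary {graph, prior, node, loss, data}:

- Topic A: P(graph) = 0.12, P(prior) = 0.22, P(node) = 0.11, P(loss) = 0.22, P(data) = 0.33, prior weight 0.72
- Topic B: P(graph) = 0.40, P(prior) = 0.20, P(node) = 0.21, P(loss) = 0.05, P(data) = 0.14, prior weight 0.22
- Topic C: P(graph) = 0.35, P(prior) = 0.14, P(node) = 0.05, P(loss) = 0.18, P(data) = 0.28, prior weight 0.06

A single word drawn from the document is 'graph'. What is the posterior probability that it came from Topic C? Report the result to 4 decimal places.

0.1075

By Bayes' theorem, P(k | x) = π_k f_k(x) / Σ_j π_j f_j(x).
Categorical probabilities:
  f_A = P(graph | comp) = 0.12
  f_B = P(graph | comp) = 0.40
  f_C = P(graph | comp) = 0.35
Prior × likelihood for each component:
  π_A·f_A = 0.72 × 0.12 = 0.0864
  π_B·f_B = 0.22 × 0.4 = 0.088
  π_C·f_C = 0.06 × 0.35 = 0.021
Evidence: 0.0864 + 0.088 + 0.021 = 0.1954
Responsibility of Topic C: 0.021 / 0.1954 ≈ 0.1075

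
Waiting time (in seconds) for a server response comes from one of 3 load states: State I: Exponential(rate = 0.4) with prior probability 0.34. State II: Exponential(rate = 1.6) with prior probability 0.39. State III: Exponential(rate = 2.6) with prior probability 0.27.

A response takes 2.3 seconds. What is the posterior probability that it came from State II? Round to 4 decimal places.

Apply Bayes' rule: the posterior for each component is proportional to its prior times its likelihood at x.
Evaluate each component's likelihood at the observed value:
  p_I = 0.159408
  p_II = 0.0403568
  p_III = 0.00657495
Prior × likelihood for each component:
  π_I·p_I = 0.34 × 0.159408 = 0.0541986
  π_II·p_II = 0.39 × 0.0403568 = 0.0157391
  π_III·p_III = 0.27 × 0.00657495 = 0.00177524
Normaliser: 0.0541986 + 0.0157391 + 0.00177524 = 0.071713
P(State II | the observation) = 0.0157391 / 0.071713 ≈ 0.2195

0.2195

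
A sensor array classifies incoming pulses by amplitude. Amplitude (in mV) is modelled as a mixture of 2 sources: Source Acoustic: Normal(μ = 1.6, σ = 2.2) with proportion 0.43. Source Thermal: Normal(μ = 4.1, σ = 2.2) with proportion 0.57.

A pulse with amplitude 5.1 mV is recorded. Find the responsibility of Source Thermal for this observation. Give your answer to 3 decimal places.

0.809

Posterior ∝ prior × likelihood, so P(k | x) ∝ w_k f_k(x); normalise over all components.
Component likelihoods at x = 5.1 mV:
  L_Acoustic = (1/(2.2·√(2π)))·exp(−(5.1−1.6)²/(2·2.2²)) = 0.181337·exp(-1.26550) = 0.0511552
  L_Thermal = (1/(2.2·√(2π)))·exp(−(5.1−4.1)²/(2·2.2²)) = 0.181337·exp(-0.10331) = 0.163539
Multiply by the mixture weights:
  w_Acoustic·L_Acoustic = 0.43 × 0.0511552 = 0.0219967
  w_Thermal·L_Thermal = 0.57 × 0.163539 = 0.0932174
Evidence: 0.0219967 + 0.0932174 = 0.115214
So the posterior for Source Thermal is 0.0932174 / 0.115214 ≈ 0.809.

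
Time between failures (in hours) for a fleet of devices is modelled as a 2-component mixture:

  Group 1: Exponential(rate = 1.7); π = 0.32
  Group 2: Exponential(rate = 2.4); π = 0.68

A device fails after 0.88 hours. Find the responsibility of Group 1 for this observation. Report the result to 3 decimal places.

Apply Bayes' rule: the posterior for each component is proportional to its prior times its likelihood at x.
Exponential densities:
  p_1 = 1.7·e^(−1.7·0.88) = 1.7·e^(−1.4960) = 0.380842
  p_2 = 2.4·e^(−2.4·0.88) = 2.4·e^(−2.1120) = 0.29039
Weight by the priors:
  P(Z=1)·p_1 = 0.32 × 0.380842 = 0.121869
  P(Z=2)·p_2 = 0.68 × 0.29039 = 0.197465
Normaliser: 0.121869 + 0.197465 = 0.319334
So the posterior for Group 1 is 0.121869 / 0.319334 ≈ 0.382.

0.382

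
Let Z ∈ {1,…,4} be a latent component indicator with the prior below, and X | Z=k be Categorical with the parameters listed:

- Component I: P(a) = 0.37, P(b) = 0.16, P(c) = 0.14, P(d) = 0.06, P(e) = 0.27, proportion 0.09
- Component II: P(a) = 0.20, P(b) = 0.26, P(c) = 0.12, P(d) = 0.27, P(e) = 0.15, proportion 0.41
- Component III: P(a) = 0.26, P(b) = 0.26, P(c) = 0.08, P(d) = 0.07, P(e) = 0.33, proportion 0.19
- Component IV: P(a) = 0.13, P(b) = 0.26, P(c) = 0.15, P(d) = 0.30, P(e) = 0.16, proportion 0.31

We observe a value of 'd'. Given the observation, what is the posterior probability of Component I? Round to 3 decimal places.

Apply Bayes' rule: the posterior for each component is proportional to its prior times its likelihood at x.
Categorical probabilities:
  p_I = P(d | comp) = 0.06
  p_II = P(d | comp) = 0.27
  p_III = P(d | comp) = 0.07
  p_IV = P(d | comp) = 0.30
Unnormalised posteriors:
  w_I·p_I = 0.09 × 0.06 = 0.0054
  w_II·p_II = 0.41 × 0.27 = 0.1107
  w_III·p_III = 0.19 × 0.07 = 0.0133
  w_IV·p_IV = 0.31 × 0.3 = 0.093
Evidence: 0.0054 + 0.1107 + 0.0133 + 0.093 = 0.2224
P(Component I | x) ≈ 0.024

0.024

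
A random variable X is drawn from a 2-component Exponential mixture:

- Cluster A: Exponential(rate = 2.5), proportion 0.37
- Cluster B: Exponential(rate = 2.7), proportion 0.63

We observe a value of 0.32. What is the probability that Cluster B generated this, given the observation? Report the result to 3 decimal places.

0.633

The responsibility of component k is π_k f_k(x) divided by Σ_j π_j f_j(x).
Evaluate each component's likelihood at the observed value:
  L_A = 2.5·e^(−2.5·0.32) = 2.5·e^(−0.8000) = 1.12332
  L_B = 2.7·e^(−2.7·0.32) = 2.7·e^(−0.8640) = 1.13798
Unnormalised posteriors:
  π_A·L_A = 0.37 × 1.12332 = 0.415629
  π_B·L_B = 0.63 × 1.13798 = 0.716925
Denominator: 0.415629 + 0.716925 = 1.13255
P(Cluster B | x) ≈ 0.633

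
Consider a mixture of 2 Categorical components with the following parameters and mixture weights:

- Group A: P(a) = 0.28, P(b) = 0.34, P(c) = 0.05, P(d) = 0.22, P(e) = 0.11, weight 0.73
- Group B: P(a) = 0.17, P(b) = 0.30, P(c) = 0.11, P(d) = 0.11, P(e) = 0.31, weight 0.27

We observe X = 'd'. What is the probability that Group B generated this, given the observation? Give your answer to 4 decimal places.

Apply Bayes' rule: the posterior for each component is proportional to its prior times its likelihood at x.
Component likelihoods at x = 'd':
  f_A = 0.22
  f_B = 0.11
Prior × likelihood for each component:
  π_A·f_A = 0.73 × 0.22 = 0.1606
  π_B·f_B = 0.27 × 0.11 = 0.0297
Denominator: 0.1606 + 0.0297 = 0.1903
So the posterior for Group B is 0.0297 / 0.1903 ≈ 0.1561.

0.1561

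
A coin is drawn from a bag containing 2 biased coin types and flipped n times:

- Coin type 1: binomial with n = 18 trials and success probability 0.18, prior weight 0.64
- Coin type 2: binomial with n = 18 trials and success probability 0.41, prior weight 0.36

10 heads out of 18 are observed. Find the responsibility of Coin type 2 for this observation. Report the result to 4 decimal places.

P(component k | x) = π_k·f_k(x) / marginal(x), where marginal(x) = Σ_j π_j·f_j(x).
Evaluate each component's likelihood at the observed value:
  f_1 = 0.000319369
  f_2 = 0.0862407
Prior × likelihood for each component:
  π_1·f_1 = 0.64 × 0.000319369 = 0.000204396
  π_2·f_2 = 0.36 × 0.0862407 = 0.0310466
Normaliser: 0.000204396 + 0.0310466 = 0.031251
P(Coin type 2 | data) ≈ 0.9935

0.9935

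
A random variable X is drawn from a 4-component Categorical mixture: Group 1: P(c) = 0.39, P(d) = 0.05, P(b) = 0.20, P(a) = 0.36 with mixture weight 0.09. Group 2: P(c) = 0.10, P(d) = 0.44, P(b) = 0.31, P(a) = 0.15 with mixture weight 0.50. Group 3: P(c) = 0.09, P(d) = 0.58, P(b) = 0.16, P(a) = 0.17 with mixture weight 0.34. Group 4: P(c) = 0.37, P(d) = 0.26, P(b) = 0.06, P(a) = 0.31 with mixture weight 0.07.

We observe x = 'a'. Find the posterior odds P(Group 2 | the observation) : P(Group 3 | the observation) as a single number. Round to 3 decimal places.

Posterior odds = (π_i f_i(x)) / (π_j f_j(x)); the normalising sum cancels.
Categorical probabilities:
  L_1 = 0.36
  L_2 = 0.15
  L_3 = 0.17
  L_4 = 0.31
0.075 / 0.0578 ≈ 1.298

1.298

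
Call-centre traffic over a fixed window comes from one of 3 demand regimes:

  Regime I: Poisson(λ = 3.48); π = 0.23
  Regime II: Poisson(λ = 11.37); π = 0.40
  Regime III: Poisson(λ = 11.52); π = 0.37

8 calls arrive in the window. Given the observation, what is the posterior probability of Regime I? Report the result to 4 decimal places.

0.0591

The responsibility of component k is w_k f_k(x) divided by Σ_j w_j f_j(x).
Poisson probabilities:
  p_I = 0.016435
  p_II = 0.0799162
  p_III = 0.0763883
Multiply by the mixture weights:
  w_I·p_I = 0.23 × 0.016435 = 0.00378004
  w_II·p_II = 0.40 × 0.0799162 = 0.0319665
  w_III·p_III = 0.37 × 0.0763883 = 0.0282637
Evidence: 0.00378004 + 0.0319665 + 0.0282637 = 0.0640102
So the posterior for Regime I is 0.00378004 / 0.0640102 ≈ 0.0591.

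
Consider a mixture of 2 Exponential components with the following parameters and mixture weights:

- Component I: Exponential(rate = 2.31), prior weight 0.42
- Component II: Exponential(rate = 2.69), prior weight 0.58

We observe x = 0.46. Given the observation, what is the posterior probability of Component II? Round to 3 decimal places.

0.575

By Bayes' theorem, P(k | x) = w_k f_k(x) / Σ_j w_j f_j(x).
Component likelihoods at x = 0.46:
  f_I = 2.31·e^(−2.31·0.46) = 2.31·e^(−1.0626) = 0.798235
  f_II = 2.69·e^(−2.69·0.46) = 2.69·e^(−1.2374) = 0.78047
Unnormalised posteriors:
  w_I·f_I = 0.42 × 0.798235 = 0.335259
  w_II·f_II = 0.58 × 0.78047 = 0.452673
Denominator: 0.335259 + 0.452673 = 0.787931
Responsibility of Component II: 0.452673 / 0.787931 ≈ 0.575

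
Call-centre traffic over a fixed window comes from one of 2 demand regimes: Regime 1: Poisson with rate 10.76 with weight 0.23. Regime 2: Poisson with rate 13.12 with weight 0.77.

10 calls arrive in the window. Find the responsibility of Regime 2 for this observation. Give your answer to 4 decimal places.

Apply Bayes' rule: the posterior for each component is proportional to its prior times its likelihood at x.
Evaluate each component's likelihood at the observed value:
  f_1 = 0.121717
  f_2 = 0.0834895
Weight by the priors:
  w_1·f_1 = 0.23 × 0.121717 = 0.0279949
  w_2·f_2 = 0.77 × 0.0834895 = 0.0642869
Marginal: 0.0279949 + 0.0642869 = 0.0922818
P(Regime 2 | data) = 0.0642869 / 0.0922818 ≈ 0.6966

0.6966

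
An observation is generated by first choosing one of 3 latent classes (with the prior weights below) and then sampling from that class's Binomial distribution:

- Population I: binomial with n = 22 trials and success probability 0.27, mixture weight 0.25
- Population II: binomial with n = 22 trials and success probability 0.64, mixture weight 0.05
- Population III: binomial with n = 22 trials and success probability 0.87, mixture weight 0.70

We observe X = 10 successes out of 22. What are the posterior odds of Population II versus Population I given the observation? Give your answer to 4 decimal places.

0.2317

Only the two components matter; the odds are (w_i f_i(x)) / (w_j f_j(x)).
Binomial probabilities:
  L_I = 0.0304915
  L_II = 0.0353262
  L_III = 3.74265e-06
Odds = (0.05/0.25) × (0.0353262/0.0304915) = 0.2 × 1.15856 ≈ 0.2317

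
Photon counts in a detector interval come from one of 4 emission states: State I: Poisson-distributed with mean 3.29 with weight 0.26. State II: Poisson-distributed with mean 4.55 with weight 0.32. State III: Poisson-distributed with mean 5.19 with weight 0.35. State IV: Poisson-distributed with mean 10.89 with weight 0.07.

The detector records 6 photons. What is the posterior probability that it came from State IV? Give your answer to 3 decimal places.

Apply Bayes' rule: the posterior for each component is proportional to its prior times its likelihood at x.
Poisson probabilities:
  p_I = e^(−3.29)·3.29^6/6! = 0.0656166
  p_II = e^(−4.55)·4.55^6/6! = 0.130225
  p_III = e^(−5.19)·5.19^6/6! = 0.151246
  p_IV = e^(−10.89)·10.89^6/6! = 0.0431885
Weight by the priors:
  w_I·p_I = 0.26 × 0.0656166 = 0.0170603
  w_II·p_II = 0.32 × 0.130225 = 0.0416722
  w_III·p_III = 0.35 × 0.151246 = 0.052936
  w_IV·p_IV = 0.07 × 0.0431885 = 0.00302319
Sum: 0.0170603 + 0.0416722 + 0.052936 + 0.00302319 = 0.114692
Responsibility of State IV: 0.00302319 / 0.114692 ≈ 0.026

0.026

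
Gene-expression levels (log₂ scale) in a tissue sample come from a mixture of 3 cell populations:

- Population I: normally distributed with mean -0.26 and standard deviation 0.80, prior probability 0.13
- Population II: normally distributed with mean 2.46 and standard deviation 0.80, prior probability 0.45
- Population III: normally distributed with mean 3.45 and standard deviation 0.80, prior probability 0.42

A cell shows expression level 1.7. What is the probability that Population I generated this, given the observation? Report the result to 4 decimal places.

Apply Bayes' rule: the posterior for each component is proportional to its prior times its likelihood at x.
Evaluate each component's likelihood at the observed value:
  L_I = (1/(0.80·√(2π)))·exp(−(1.7−-0.26)²/(2·0.80²)) = 0.498678·exp(-3.00125) = 0.0247967
  L_II = (1/(0.80·√(2π)))·exp(−(1.7−2.46)²/(2·0.80²)) = 0.498678·exp(-0.45125) = 0.317574
  L_III = (1/(0.80·√(2π)))·exp(−(1.7−3.45)²/(2·0.80²)) = 0.498678·exp(-2.39258) = 0.045576
Multiply by the mixture weights:
  w_I·L_I = 0.13 × 0.0247967 = 0.00322357
  w_II·L_II = 0.45 × 0.317574 = 0.142908
  w_III·L_III = 0.42 × 0.045576 = 0.0191419
Denominator: 0.00322357 + 0.142908 + 0.0191419 = 0.165274
P(Population I | the observation) = 0.00322357 / 0.165274 ≈ 0.0195

0.0195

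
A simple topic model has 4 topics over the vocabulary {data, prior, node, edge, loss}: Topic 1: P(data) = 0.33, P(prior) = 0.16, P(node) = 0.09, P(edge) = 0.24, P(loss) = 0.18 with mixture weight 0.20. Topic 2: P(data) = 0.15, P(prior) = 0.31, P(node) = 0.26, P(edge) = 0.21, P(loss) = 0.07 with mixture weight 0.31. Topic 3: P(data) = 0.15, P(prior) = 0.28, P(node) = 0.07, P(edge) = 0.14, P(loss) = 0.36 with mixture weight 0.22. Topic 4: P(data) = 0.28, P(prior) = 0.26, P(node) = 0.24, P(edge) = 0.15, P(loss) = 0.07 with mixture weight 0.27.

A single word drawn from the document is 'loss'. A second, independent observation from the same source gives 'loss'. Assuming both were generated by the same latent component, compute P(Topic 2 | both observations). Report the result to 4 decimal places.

The responsibility of component k is π_k f_k(x) divided by Σ_j π_j f_j(x).
Since both observations come from the same component, the likelihood for component k is f_k(x₁)·f_k(x₂).
  p_1 = [P(loss | comp) = 0.18] × [0.18] = 0.0324
  p_2 = [P(loss | comp) = 0.07] × [0.07] = 0.0049
  p_3 = [P(loss | comp) = 0.36] × [0.36] = 0.1296
  p_4 = [P(loss | comp) = 0.07] × [0.07] = 0.0049
Prior × likelihood for each component:
  π_1·p_1 = 0.20 × 0.0324 = 0.00648
  π_2·p_2 = 0.31 × 0.0049 = 0.001519
  π_3·p_3 = 0.22 × 0.1296 = 0.028512
  π_4·p_4 = 0.27 × 0.0049 = 0.001323
Evidence: 0.00648 + 0.001519 + 0.028512 + 0.001323 = 0.037834
P(Topic 2 | x) = 0.001519 / 0.037834 ≈ 0.0401

0.0401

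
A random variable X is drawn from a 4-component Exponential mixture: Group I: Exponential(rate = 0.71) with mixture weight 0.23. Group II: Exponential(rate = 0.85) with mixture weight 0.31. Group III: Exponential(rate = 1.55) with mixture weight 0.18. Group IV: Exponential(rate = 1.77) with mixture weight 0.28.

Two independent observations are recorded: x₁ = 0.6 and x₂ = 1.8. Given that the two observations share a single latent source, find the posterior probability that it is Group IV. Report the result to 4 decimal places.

The responsibility of component k is w_k f_k(x) divided by Σ_j w_j f_j(x).
Since both observations come from the same component, the likelihood for component k is f_k(x₁)·f_k(x₂).
  p_I = [0.71·e^(−0.71·0.6) = 0.71·e^(−0.4260) = 0.463713] × [0.197802] = 0.0917231
  p_II = [0.85·e^(−0.85·0.6) = 0.85·e^(−0.5100) = 0.510421] × [0.184055] = 0.0939457
  p_III = [1.55·e^(−1.55·0.6) = 1.55·e^(−0.9300) = 0.611558] × [0.0952029] = 0.0582221
  p_IV = [1.77·e^(−1.77·0.6) = 1.77·e^(−1.0620) = 0.612002] × [0.0731663] = 0.0447779
Unnormalised posteriors:
  w_I·p_I = 0.23 × 0.0917231 = 0.0210963
  w_II·p_II = 0.31 × 0.0939457 = 0.0291232
  w_III·p_III = 0.18 × 0.0582221 = 0.01048
  w_IV·p_IV = 0.28 × 0.0447779 = 0.0125378
Sum: 0.0210963 + 0.0291232 + 0.01048 + 0.0125378 = 0.0732373
P(Group IV | x₁,x₂) ≈ 0.1712

0.1712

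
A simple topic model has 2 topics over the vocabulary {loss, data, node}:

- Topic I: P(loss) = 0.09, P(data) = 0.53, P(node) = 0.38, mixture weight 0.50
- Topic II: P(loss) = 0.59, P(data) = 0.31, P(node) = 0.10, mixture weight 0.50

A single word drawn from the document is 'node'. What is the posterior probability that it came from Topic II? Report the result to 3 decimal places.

By Bayes' theorem, P(k | x) = π_k f_k(x) / Σ_j π_j f_j(x).
Component likelihoods at x = 'node':
  L_I = 0.38
  L_II = 0.1
Multiply by the mixture weights:
  π_I·L_I = 0.50 × 0.38 = 0.19
  π_II·L_II = 0.50 × 0.1 = 0.05
Sum: 0.19 + 0.05 = 0.24
Responsibility of Topic II: 0.05 / 0.24 ≈ 0.208

0.208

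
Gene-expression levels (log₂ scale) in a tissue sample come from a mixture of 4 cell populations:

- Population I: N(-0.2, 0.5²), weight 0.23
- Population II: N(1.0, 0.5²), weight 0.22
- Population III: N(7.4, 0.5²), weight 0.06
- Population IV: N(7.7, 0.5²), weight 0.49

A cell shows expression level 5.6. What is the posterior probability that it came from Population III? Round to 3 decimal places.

0.560

P(component k | x) = w_k·f_k(x) / marginal(x), where marginal(x) = Σ_j w_j·f_j(x).
Normal densities:
  p_I = (1/(0.5·√(2π)))·exp(−(5.6−-0.2)²/(2·0.5²)) = 0.797885·exp(-67.28000) = 4.81512e-30
  p_II = (1/(0.5·√(2π)))·exp(−(5.6−1.0)²/(2·0.5²)) = 0.797885·exp(-42.32000) = 3.33118e-19
  p_III = (1/(0.5·√(2π)))·exp(−(5.6−7.4)²/(2·0.5²)) = 0.797885·exp(-6.48000) = 0.0012238
  p_IV = (1/(0.5·√(2π)))·exp(−(5.6−7.7)²/(2·0.5²)) = 0.797885·exp(-8.82000) = 0.000117886
Multiply by the mixture weights:
  w_I·p_I = 0.23 × 4.81512e-30 = 1.10748e-30
  w_II·p_II = 0.22 × 3.33118e-19 = 7.32859e-20
  w_III·p_III = 0.06 × 0.0012238 = 7.34282e-05
  w_IV·p_IV = 0.49 × 0.000117886 = 5.77642e-05
Marginal: 1.10748e-30 + 7.32859e-20 + 7.34282e-05 + 5.77642e-05 = 0.000131192
P(Population III | data) = 7.34282e-05 / 0.000131192 ≈ 0.560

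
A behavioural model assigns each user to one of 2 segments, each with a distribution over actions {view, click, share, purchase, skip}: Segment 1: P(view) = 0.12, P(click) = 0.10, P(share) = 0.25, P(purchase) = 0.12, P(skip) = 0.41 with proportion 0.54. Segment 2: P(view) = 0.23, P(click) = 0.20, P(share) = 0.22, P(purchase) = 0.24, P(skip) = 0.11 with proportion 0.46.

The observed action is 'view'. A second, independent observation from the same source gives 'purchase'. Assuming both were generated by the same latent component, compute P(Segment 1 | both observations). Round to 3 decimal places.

The responsibility of component k is w_k f_k(x) divided by Σ_j w_j f_j(x).
Since both observations come from the same component, the likelihood for component k is f_k(x₁)·f_k(x₂).
  L_1 = [0.12] × [0.12] = 0.0144
  L_2 = [0.23] × [0.24] = 0.0552
Multiply by the mixture weights:
  w_1·L_1 = 0.54 × 0.0144 = 0.007776
  w_2·L_2 = 0.46 × 0.0552 = 0.025392
Marginal: 0.007776 + 0.025392 = 0.033168
P(Segment 1 | x₁,x₂) = 0.007776 / 0.033168 ≈ 0.234

0.234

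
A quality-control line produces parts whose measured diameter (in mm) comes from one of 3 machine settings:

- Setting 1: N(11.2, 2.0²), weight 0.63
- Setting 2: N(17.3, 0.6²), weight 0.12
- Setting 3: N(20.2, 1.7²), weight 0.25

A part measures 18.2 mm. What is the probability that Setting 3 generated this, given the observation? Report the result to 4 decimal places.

Apply Bayes' rule: the posterior for each component is proportional to its prior times its likelihood at x.
Component likelihoods at x = 18.2 mm:
  f_1 = (1/(2.0·√(2π)))·exp(−(18.2−11.2)²/(2·2.0²)) = 0.199471·exp(-6.12500) = 0.000436341
  f_2 = (1/(0.6·√(2π)))·exp(−(18.2−17.3)²/(2·0.6²)) = 0.664904·exp(-1.12500) = 0.215863
  f_3 = (1/(1.7·√(2π)))·exp(−(18.2−20.2)²/(2·1.7²)) = 0.234672·exp(-0.69204) = 0.117466
Weight by the priors:
  P(Z=1)·f_1 = 0.63 × 0.000436341 = 0.000274895
  P(Z=2)·f_2 = 0.12 × 0.215863 = 0.0259035
  P(Z=3)·f_3 = 0.25 × 0.117466 = 0.0293664
Sum: 0.000274895 + 0.0259035 + 0.0293664 = 0.0555449
Responsibility of Setting 3: 0.0293664 / 0.0555449 ≈ 0.5287

0.5287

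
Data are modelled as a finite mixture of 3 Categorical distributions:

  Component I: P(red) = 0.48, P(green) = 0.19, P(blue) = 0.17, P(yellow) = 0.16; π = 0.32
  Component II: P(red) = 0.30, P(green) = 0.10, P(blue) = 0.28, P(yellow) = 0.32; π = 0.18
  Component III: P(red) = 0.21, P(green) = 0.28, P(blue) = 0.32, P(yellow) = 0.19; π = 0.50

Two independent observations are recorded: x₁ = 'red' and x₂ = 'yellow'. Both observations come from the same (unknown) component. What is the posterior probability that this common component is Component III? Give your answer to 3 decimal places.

By Bayes' theorem, P(k | x) = P(Z=k) f_k(x) / Σ_j P(Z=j) f_j(x).
Since both observations come from the same component, the likelihood for component k is f_k(x₁)·f_k(x₂).
  L_I = [P(red | comp) = 0.48] × [0.16] = 0.0768
  L_II = [P(red | comp) = 0.30] × [0.32] = 0.096
  L_III = [P(red | comp) = 0.21] × [0.19] = 0.0399
Multiply by the mixture weights:
  P(Z=I)·L_I = 0.32 × 0.0768 = 0.024576
  P(Z=II)·L_II = 0.18 × 0.096 = 0.01728
  P(Z=III)·L_III = 0.50 × 0.0399 = 0.01995
Marginal: 0.024576 + 0.01728 + 0.01995 = 0.061806
Responsibility of Component III: 0.01995 / 0.061806 ≈ 0.323

0.323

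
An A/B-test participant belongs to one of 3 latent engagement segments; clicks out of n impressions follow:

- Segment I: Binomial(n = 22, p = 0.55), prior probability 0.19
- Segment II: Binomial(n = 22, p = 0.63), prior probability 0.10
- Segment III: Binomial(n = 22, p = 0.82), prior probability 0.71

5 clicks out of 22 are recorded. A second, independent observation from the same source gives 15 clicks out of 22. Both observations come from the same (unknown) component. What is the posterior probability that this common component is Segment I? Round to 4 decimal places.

0.9324

Apply Bayes' rule: the posterior for each component is proportional to its prior times its likelihood at x.
Since both observations come from the same component, the likelihood for component k is f_k(x₁)·f_k(x₂).
  L_I = [C(22,5)·0.55^5·0.45^17 = 26334·0.0503284·1.27237e-06 = 0.00168633] × [0.081239] = 0.000136996
  L_II = [C(22,5)·0.63^5·0.37^17 = 26334·0.0992437·4.56488e-08 = 0.000119302] × [0.158255] = 1.88802e-05
  L_III = [C(22,5)·0.82^5·0.18^17 = 26334·0.37074·2.18591e-13 = 2.13412e-09] × [0.0532049] = 1.13546e-10
Weight by the priors:
  w_I·L_I = 0.19 × 0.000136996 = 2.60292e-05
  w_II·L_II = 0.10 × 1.88802e-05 = 1.88802e-06
  w_III·L_III = 0.71 × 1.13546e-10 = 8.06174e-11
Marginal: 2.60292e-05 + 1.88802e-06 + 8.06174e-11 = 2.79173e-05
P(Segment I | x) ≈ 0.9324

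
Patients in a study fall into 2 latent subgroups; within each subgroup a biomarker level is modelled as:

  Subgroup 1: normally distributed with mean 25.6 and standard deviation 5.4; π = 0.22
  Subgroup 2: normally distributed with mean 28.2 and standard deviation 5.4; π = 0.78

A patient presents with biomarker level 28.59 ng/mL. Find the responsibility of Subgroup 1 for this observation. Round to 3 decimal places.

Posterior ∝ prior × likelihood, so P(k | x) ∝ w_k f_k(x); normalise over all components.
Normal densities:
  L_1 = 0.0633784
  L_2 = 0.0736858
Prior × likelihood for each component:
  w_1·L_1 = 0.22 × 0.0633784 = 0.0139433
  w_2·L_2 = 0.78 × 0.0736858 = 0.0574749
Marginal: 0.0139433 + 0.0574749 = 0.0714182
Responsibility of Subgroup 1: 0.0139433 / 0.0714182 ≈ 0.195

0.195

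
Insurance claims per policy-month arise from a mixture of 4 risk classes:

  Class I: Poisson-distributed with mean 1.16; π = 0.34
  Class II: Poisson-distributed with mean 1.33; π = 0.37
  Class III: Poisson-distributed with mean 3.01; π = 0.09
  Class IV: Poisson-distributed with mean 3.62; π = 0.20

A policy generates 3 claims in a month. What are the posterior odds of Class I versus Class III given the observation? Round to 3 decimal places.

The posterior odds equal the prior odds times the likelihood ratio: (π_i/π_j)·(f_i(x)/f_j(x)).
Poisson probabilities:
  f_I = e^(−1.16)·1.16^3/3! = 0.0815532
  f_II = e^(−1.33)·1.33^3/3! = 0.103703
  f_III = e^(−3.01)·3.01^3/3! = 0.224038
  f_IV = e^(−3.62)·3.62^3/3! = 0.211752
0.0277281 / 0.0201634 ≈ 1.375

1.375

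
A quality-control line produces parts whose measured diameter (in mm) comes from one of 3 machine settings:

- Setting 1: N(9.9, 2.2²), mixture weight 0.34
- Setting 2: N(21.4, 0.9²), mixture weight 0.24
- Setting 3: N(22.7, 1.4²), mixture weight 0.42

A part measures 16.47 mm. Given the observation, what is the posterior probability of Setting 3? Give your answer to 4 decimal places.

By Bayes' theorem, P(k | x) = P(Z=k) f_k(x) / Σ_j P(Z=j) f_j(x).
Normal densities:
  L_1 = 0.0020984
  L_2 = 1.35188e-07
  L_3 = 1.42799e-05
Multiply by the mixture weights:
  P(Z=1)·L_1 = 0.34 × 0.0020984 = 0.000713456
  P(Z=2)·L_2 = 0.24 × 1.35188e-07 = 3.2445e-08
  P(Z=3)·L_3 = 0.42 × 1.42799e-05 = 5.99754e-06
Denominator: 0.000713456 + 3.2445e-08 + 5.99754e-06 = 0.000719486
P(Setting 3 | 16.47 mm) = 5.99754e-06 / 0.000719486 ≈ 0.0083

0.0083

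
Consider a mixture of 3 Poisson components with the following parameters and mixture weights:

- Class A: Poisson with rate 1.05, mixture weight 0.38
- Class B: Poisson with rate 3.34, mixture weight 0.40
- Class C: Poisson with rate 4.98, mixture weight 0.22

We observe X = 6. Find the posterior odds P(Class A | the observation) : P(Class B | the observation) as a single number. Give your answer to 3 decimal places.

The posterior odds equal the prior odds times the likelihood ratio: (P(Z=i)/P(Z=j))·(f_i(x)/f_j(x)).
Evaluate each component's likelihood at the observed value:
  f_A = 0.00065132
  f_B = 0.0683286
  f_C = 0.145632
Odds = (0.38/0.40) × (0.00065132/0.0683286) = 0.95 × 0.00953216 ≈ 0.009

0.009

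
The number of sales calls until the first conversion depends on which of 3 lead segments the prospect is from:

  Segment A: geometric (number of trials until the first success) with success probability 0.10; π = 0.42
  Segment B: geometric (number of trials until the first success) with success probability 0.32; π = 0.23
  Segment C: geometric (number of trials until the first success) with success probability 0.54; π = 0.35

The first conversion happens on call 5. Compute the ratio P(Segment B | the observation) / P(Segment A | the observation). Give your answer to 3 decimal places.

Since P(k|x) ∝ w_k f_k(x), the posterior odds are w_i f_i(x) / (w_j f_j(x)).
Geometric probabilities:
  f_A = 0.10·(1−0.10)^4 = 0.10·0.6561 = 0.06561
  f_B = 0.32·(1−0.32)^4 = 0.32·0.213814 = 0.0684204
  f_C = 0.54·(1−0.54)^4 = 0.54·0.0447746 = 0.0241783
0.0157367 / 0.0275562 ≈ 0.571

0.571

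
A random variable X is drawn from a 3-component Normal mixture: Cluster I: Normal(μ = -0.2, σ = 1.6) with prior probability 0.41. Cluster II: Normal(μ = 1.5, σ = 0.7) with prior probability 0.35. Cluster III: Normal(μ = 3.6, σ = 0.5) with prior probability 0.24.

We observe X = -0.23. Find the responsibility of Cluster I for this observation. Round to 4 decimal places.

Apply Bayes' rule: the posterior for each component is proportional to its prior times its likelihood at x.
Evaluate each component's likelihood at the observed value:
  f_I = (1/(1.6·√(2π)))·exp(−(-0.23−-0.2)²/(2·1.6²)) = 0.249339·exp(-0.00018) = 0.249295
  f_II = (1/(0.7·√(2π)))·exp(−(-0.23−1.5)²/(2·0.7²)) = 0.569918·exp(-3.05398) = 0.0268835
  f_III = (1/(0.5·√(2π)))·exp(−(-0.23−3.6)²/(2·0.5²)) = 0.797885·exp(-29.33780) = 1.44776e-13
Multiply by the mixture weights:
  π_I·f_I = 0.41 × 0.249295 = 0.102211
  π_II·f_II = 0.35 × 0.0268835 = 0.00940922
  π_III·f_III = 0.24 × 1.44776e-13 = 3.47461e-14
Denominator: 0.102211 + 0.00940922 + 3.47461e-14 = 0.11162
Responsibility of Cluster I: 0.102211 / 0.11162 ≈ 0.9157

0.9157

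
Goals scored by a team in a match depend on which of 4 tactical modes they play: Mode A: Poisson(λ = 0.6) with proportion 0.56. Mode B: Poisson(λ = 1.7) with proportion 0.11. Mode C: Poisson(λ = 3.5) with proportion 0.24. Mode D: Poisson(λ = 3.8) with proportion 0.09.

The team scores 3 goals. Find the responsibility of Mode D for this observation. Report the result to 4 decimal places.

Apply Bayes' rule: the posterior for each component is proportional to its prior times its likelihood at x.
Poisson probabilities:
  L_A = 0.0197572
  L_B = 0.149587
  L_C = 0.215785
  L_D = 0.204588
Weight by the priors:
  π_A·L_A = 0.56 × 0.0197572 = 0.011064
  π_B·L_B = 0.11 × 0.149587 = 0.0164546
  π_C·L_C = 0.24 × 0.215785 = 0.0517885
  π_D·L_D = 0.09 × 0.204588 = 0.0184129
Marginal: 0.011064 + 0.0164546 + 0.0517885 + 0.0184129 = 0.0977201
P(Mode D | 3 goals) ≈ 0.1884

0.1884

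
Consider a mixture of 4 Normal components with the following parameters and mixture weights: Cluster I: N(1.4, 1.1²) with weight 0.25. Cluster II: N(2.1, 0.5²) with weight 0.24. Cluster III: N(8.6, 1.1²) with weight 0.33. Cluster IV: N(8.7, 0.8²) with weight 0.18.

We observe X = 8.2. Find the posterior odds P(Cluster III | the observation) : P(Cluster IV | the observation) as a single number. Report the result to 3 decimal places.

1.517

The posterior odds equal the prior odds times the likelihood ratio: (π_i/π_j)·(f_i(x)/f_j(x)).
Normal densities:
  f_I = (1/(1.1·√(2π)))·exp(−(8.2−1.4)²/(2·1.1²)) = 0.362675·exp(-19.10744) = 1.825e-09
  f_II = (1/(0.5·√(2π)))·exp(−(8.2−2.1)²/(2·0.5²)) = 0.797885·exp(-74.42000) = 3.8172e-33
  f_III = (1/(1.1·√(2π)))·exp(−(8.2−8.6)²/(2·1.1²)) = 0.362675·exp(-0.06612) = 0.339472
  f_IV = (1/(0.8·√(2π)))·exp(−(8.2−8.7)²/(2·0.8²)) = 0.498678·exp(-0.19531) = 0.410201
0.112026 / 0.0738362 ≈ 1.517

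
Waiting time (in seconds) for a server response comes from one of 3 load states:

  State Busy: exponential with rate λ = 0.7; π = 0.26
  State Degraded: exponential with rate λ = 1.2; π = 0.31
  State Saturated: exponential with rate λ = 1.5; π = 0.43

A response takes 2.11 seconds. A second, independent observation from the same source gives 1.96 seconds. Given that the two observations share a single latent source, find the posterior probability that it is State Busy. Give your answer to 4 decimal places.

0.5712

Posterior ∝ prior × likelihood, so P(k | x) ∝ P(Z=k) f_k(x); normalise over all components.
Since both observations come from the same component, the likelihood for component k is f_k(x₁)·f_k(x₂).
  p_Busy = [0.159825] × [0.177519] = 0.0283721
  p_Degraded = [0.0953998] × [0.114214] = 0.010896
  p_Saturated = [0.0633212] × [0.0792986] = 0.00502128
Weight by the priors:
  P(Z=Busy)·p_Busy = 0.26 × 0.0283721 = 0.00737674
  P(Z=Degraded)·p_Degraded = 0.31 × 0.010896 = 0.00337777
  P(Z=Saturated)·p_Saturated = 0.43 × 0.00502128 = 0.00215915
Denominator: 0.00737674 + 0.00337777 + 0.00215915 = 0.0129137
P(State Busy | data) ≈ 0.5712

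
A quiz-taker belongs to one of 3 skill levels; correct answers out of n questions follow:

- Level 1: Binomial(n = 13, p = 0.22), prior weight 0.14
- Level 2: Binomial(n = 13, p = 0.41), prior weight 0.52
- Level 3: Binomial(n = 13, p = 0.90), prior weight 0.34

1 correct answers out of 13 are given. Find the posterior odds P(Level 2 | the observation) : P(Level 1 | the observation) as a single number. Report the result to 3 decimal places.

0.243

Posterior odds = (π_i f_i(x)) / (π_j f_j(x)); the normalising sum cancels.
Component likelihoods at x = 1 correct answers out of 13:
  p_1 = C(13,1)·0.22^1·0.78^12 = 13·0.22·0.0507149 = 0.145045
  p_2 = C(13,1)·0.41^1·0.59^12 = 13·0.41·0.0017792 = 0.00948312
  p_3 = C(13,1)·0.90^1·0.10^12 = 13·0.9·1e-12 = 1.17e-11
Odds = (0.52/0.14) × (0.00948312/0.145045) = 3.71429 × 0.0653808 ≈ 0.243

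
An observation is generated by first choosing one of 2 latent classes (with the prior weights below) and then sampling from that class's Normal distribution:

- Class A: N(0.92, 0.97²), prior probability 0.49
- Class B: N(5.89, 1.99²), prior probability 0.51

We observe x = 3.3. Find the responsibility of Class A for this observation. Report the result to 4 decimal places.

0.1847

P(component k | x) = w_k·f_k(x) / marginal(x), where marginal(x) = Σ_j w_j·f_j(x).
Normal densities:
  L_A = (1/(0.97·√(2π)))·exp(−(3.3−0.92)²/(2·0.97²)) = 0.411281·exp(-3.01010) = 0.0202708
  L_B = (1/(1.99·√(2π)))·exp(−(3.3−5.89)²/(2·1.99²)) = 0.200474·exp(-0.84696) = 0.0859462
Unnormalised posteriors:
  w_A·L_A = 0.49 × 0.0202708 = 0.00993267
  w_B·L_B = 0.51 × 0.0859462 = 0.0438325
Normaliser: 0.00993267 + 0.0438325 = 0.0537652
Responsibility of Class A: 0.00993267 / 0.0537652 ≈ 0.1847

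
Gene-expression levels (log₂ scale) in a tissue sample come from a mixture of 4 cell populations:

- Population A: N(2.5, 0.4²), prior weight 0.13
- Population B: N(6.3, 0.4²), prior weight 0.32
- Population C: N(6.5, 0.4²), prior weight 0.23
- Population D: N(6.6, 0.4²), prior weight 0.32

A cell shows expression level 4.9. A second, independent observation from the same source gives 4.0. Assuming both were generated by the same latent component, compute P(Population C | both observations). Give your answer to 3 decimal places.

0.005

Apply Bayes' rule: the posterior for each component is proportional to its prior times its likelihood at x.
Since both observations come from the same component, the likelihood for component k is f_k(x₁)·f_k(x₂).
  f_A = [(1/(0.4·√(2π)))·exp(−(4.9−2.5)²/(2·0.4²)) = 0.997356·exp(-18.00000) = 1.51897e-08] × [0.000881489] = 1.33896e-11
  f_B = [(1/(0.4·√(2π)))·exp(−(4.9−6.3)²/(2·0.4²)) = 0.997356·exp(-6.12500) = 0.00218171] × [6.59811e-08] = 1.43951e-10
  f_C = [(1/(0.4·√(2π)))·exp(−(4.9−6.5)²/(2·0.4²)) = 0.997356·exp(-8.00000) = 0.000334576] × [3.285e-09] = 1.09908e-12
  f_D = [(1/(0.4·√(2π)))·exp(−(4.9−6.6)²/(2·0.4²)) = 0.997356·exp(-9.03125) = 0.000119297] × [6.67389e-10] = 7.96173e-14
Prior × likelihood for each component:
  π_A·f_A = 0.13 × 1.33896e-11 = 1.74064e-12
  π_B·f_B = 0.32 × 1.43951e-10 = 4.60644e-11
  π_C·f_C = 0.23 × 1.09908e-12 = 2.52789e-13
  π_D·f_D = 0.32 × 7.96173e-14 = 2.54775e-14
Sum: 1.74064e-12 + 4.60644e-11 + 2.52789e-13 + 2.54775e-14 = 4.80833e-11
P(Population C | data) = 2.52789e-13 / 4.80833e-11 ≈ 0.005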